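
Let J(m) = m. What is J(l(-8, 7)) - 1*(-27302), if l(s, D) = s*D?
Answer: 27246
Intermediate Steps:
l(s, D) = D*s
J(l(-8, 7)) - 1*(-27302) = 7*(-8) - 1*(-27302) = -56 + 27302 = 27246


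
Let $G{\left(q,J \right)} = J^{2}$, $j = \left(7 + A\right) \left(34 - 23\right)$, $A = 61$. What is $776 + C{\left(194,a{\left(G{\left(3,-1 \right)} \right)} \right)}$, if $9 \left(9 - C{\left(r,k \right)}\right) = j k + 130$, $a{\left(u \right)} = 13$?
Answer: $- \frac{2789}{9} \approx -309.89$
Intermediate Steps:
$j = 748$ ($j = \left(7 + 61\right) \left(34 - 23\right) = 68 \cdot 11 = 748$)
$C{\left(r,k \right)} = - \frac{49}{9} - \frac{748 k}{9}$ ($C{\left(r,k \right)} = 9 - \frac{748 k + 130}{9} = 9 - \frac{130 + 748 k}{9} = 9 - \left(\frac{130}{9} + \frac{748 k}{9}\right) = - \frac{49}{9} - \frac{748 k}{9}$)
$776 + C{\left(194,a{\left(G{\left(3,-1 \right)} \right)} \right)} = 776 - \frac{9773}{9} = - \frac{2789}{9}$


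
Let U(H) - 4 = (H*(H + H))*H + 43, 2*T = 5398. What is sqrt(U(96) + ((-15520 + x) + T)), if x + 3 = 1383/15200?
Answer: 23*sqrt(1918085226)/760 ≈ 1325.4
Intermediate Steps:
T = 2699 (T = (1/2)*5398 = 2699)
x = -44217/15200 (x = -3 + 1383/15200 = -44217/15200 ≈ -2.9090)
U(H) = 47 + 2*H**3 (U(H) = 4 + ((H*(H + H))*H + 43) = 4 + ((H*(2*H))*H + 43) = 4 + ((2*H**2)*H + 43) = 4 + (2*H**3 + 43) = 4 + (43 + 2*H**3) = 47 + 2*H**3)
sqrt(U(96) + ((-15520 + x) + T)) = sqrt((47 + 2*96**3) + ((-15520 - 44217/15200) + 2699)) = sqrt((47 + 2*884736) + (-235948217/15200 + 2699)) = sqrt((47 + 1769472) - 194923417/15200) = sqrt(1769519 - 194923417/15200) = sqrt(26701765383/15200) = 23*sqrt(1918085226)/760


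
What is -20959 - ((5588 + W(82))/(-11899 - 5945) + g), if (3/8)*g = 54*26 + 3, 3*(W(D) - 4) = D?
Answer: -661406197/26766 ≈ -24711.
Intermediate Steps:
W(D) = 4 + D/3
g = 3752 (g = 8*(54*26 + 3)/3 = 8*(1404 + 3)/3 = (8/3)*1407 = 3752)
-20959 - ((5588 + W(82))/(-11899 - 5945) + g) = -20959 - ((5588 + (4 + (⅓)*82))/(-11899 - 5945) + 3752) = -20959 - ((5588 + (4 + 82/3))/(-17844) + 3752) = -20959 - ((5588 + 94/3)*(-1/17844) + 3752) = -20959 - ((16858/3)*(-1/17844) + 3752) = -20959 - (-8429/26766 + 3752) = -20959 - 1*100417603/26766 = -20959 - 100417603/26766 = -661406197/26766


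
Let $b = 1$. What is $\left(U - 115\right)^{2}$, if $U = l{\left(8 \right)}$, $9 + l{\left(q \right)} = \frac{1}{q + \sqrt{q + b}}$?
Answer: $\frac{1857769}{121} \approx 15353.0$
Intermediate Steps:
$l{\left(q \right)} = -9 + \frac{1}{q + \sqrt{1 + q}}$ ($l{\left(q \right)} = -9 + \frac{1}{q + \sqrt{q + 1}} = -9 + \frac{1}{q + \sqrt{1 + q}}$)
$U = - \frac{98}{11}$ ($U = \frac{1 - 72 - 9 \sqrt{1 + 8}}{8 + \sqrt{1 + 8}} = \frac{1 - 72 - 9 \sqrt{9}}{8 + \sqrt{9}} = \frac{1 - 72 - 27}{8 + 3} = \frac{1 - 72 - 27}{11} = \frac{1}{11} \left(-98\right) = - \frac{98}{11} \approx -8.9091$)
$\left(U - 115\right)^{2} = \left(- \frac{98}{11} - 115\right)^{2} = \left(- \frac{1363}{11}\right)^{2} = \frac{1857769}{121}$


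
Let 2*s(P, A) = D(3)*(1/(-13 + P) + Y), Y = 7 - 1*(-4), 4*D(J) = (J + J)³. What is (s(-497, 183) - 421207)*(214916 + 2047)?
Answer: -15524724328767/170 ≈ -9.1322e+10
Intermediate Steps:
D(J) = 2*J³ (D(J) = (J + J)³/4 = (2*J)³/4 = (8*J³)/4 = 2*J³)
Y = 11 (Y = 7 + 4 = 11)
s(P, A) = 297 + 27/(-13 + P) (s(P, A) = ((2*3³)*(1/(-13 + P) + 11))/2 = ((2*27)*(11 + 1/(-13 + P)))/2 = (54*(11 + 1/(-13 + P)))/2 = (594 + 54/(-13 + P))/2 = 297 + 27/(-13 + P))
(s(-497, 183) - 421207)*(214916 + 2047) = (27*(-142 + 11*(-497))/(-13 - 497) - 421207)*(214916 + 2047) = (27*(-142 - 5467)/(-510) - 421207)*216963 = (27*(-1/510)*(-5609) - 421207)*216963 = (50481/170 - 421207)*216963 = -71554709/170*216963 = -15524724328767/170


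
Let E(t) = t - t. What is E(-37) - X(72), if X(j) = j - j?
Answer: 0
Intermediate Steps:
X(j) = 0
E(t) = 0
E(-37) - X(72) = 0 - 1*0 = 0 + 0 = 0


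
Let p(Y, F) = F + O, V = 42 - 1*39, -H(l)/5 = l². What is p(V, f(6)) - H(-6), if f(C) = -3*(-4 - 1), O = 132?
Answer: 327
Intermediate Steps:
H(l) = -5*l²
V = 3 (V = 42 - 39 = 3)
f(C) = 15 (f(C) = -3*(-5) = 15)
p(Y, F) = 132 + F (p(Y, F) = F + 132 = 132 + F)
p(V, f(6)) - H(-6) = (132 + 15) - (-5)*(-6)² = 147 - (-5)*36 = 147 - 1*(-180) = 147 + 180 = 327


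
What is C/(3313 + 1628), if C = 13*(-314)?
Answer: -4082/4941 ≈ -0.82615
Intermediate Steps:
C = -4082
C/(3313 + 1628) = -4082/(3313 + 1628) = -4082/4941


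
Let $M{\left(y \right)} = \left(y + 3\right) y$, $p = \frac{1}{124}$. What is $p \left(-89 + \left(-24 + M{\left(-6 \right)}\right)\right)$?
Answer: $- \frac{95}{124} \approx -0.76613$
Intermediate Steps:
$p = \frac{1}{124} \approx 0.0080645$
$M{\left(y \right)} = y \left(3 + y\right)$ ($M{\left(y \right)} = \left(3 + y\right) y = y \left(3 + y\right)$)
$p \left(-89 + \left(-24 + M{\left(-6 \right)}\right)\right) = \frac{-89 - \left(24 + 6 \left(3 - 6\right)\right)}{124} = \frac{-89 - 6}{124} = \frac{1}{124} \left(-95\right) = - \frac{95}{124}$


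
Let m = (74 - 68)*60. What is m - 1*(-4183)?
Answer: 4543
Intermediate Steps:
m = 360 (m = 6*60 = 360)
m - 1*(-4183) = 360 - 1*(-4183) = 360 + 4183 = 4543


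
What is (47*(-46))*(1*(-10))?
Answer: 21620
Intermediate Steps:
(47*(-46))*(1*(-10)) = -2162*(-10) = 21620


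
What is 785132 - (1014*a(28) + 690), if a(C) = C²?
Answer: -10534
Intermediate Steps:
785132 - (1014*a(28) + 690) = 785132 - (1014*28² + 690) = 785132 - (1014*784 + 690) = 785132 - (794976 + 690) = 785132 - 1*795666 = 785132 - 795666 = -10534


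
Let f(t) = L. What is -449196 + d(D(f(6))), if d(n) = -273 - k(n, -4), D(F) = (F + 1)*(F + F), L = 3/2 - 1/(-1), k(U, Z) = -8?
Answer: -449461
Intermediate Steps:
L = 5/2 (L = 3*(½) - 1*(-1) = 3/2 + 1 = 5/2 ≈ 2.5000)
f(t) = 5/2
D(F) = 2*F*(1 + F) (D(F) = (1 + F)*(2*F) = 2*F*(1 + F))
d(n) = -265 (d(n) = -273 - 1*(-8) = -273 + 8 = -265)
-449196 + d(D(f(6))) = -449196 - 265 = -449461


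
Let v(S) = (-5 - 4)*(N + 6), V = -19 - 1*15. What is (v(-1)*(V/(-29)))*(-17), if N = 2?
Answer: 41616/29 ≈ 1435.0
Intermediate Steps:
V = -34 (V = -19 - 15 = -34)
v(S) = -72 (v(S) = (-5 - 4)*(2 + 6) = -9*8 = -72)
(v(-1)*(V/(-29)))*(-17) = -(-2448)/(-29)*(-17) = -(-2448)*(-1)/29*(-17) = -72*34/29*(-17) = -2448/29*(-17) = 41616/29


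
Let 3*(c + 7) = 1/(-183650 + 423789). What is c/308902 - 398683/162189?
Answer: -14787172646894504/6015542762560221 ≈ -2.4582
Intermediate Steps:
c = -5042918/720417 (c = -7 + 1/(3*(-183650 + 423789)) = -7 + (⅓)/240139 = -7 + (⅓)*(1/240139) = -7 + 1/720417 = -5042918/720417 ≈ -7.0000)
c/308902 - 398683/162189 = -5042918/720417/308902 - 398683/162189 = -5042918/720417*1/308902 - 398683*1/162189 = -2521459/111269126067 - 398683/162189 = -14787172646894504/6015542762560221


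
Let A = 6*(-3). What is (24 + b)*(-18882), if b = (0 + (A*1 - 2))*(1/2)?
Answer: -264348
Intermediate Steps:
A = -18
b = -10 (b = (0 + (-18*1 - 2))*(1/2) = (0 + (-18 - 2))*(1*(½)) = (0 - 20)*(½) = -20*½ = -10)
(24 + b)*(-18882) = (24 - 10)*(-18882) = 14*(-18882) = -264348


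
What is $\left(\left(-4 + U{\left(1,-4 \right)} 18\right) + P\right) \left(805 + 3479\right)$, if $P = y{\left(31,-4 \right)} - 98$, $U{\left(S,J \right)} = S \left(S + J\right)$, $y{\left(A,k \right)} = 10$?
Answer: $-625464$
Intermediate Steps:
$U{\left(S,J \right)} = S \left(J + S\right)$
$P = -88$ ($P = 10 - 98 = -88$)
$\left(\left(-4 + U{\left(1,-4 \right)} 18\right) + P\right) \left(805 + 3479\right) = \left(\left(-4 + 1 \left(-4 + 1\right) 18\right) - 88\right) \left(805 + 3479\right) = \left(\left(-4 + 1 \left(-3\right) 18\right) - 88\right) 4284 = \left(\left(-4 - 54\right) - 88\right) 4284 = \left(-58 - 88\right) 4284 = \left(-146\right) 4284 = -625464$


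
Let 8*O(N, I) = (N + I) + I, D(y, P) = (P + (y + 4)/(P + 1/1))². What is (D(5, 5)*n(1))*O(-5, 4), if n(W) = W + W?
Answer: 507/16 ≈ 31.688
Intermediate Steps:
n(W) = 2*W
D(y, P) = (P + (4 + y)/(1 + P))² (D(y, P) = (P + (4 + y)/(P + 1))² = (P + (4 + y)/(1 + P))²)
O(N, I) = I/4 + N/8 (O(N, I) = ((N + I) + I)/8 = ((I + N) + I)/8 = (N + 2*I)/8 = I/4 + N/8)
(D(5, 5)*n(1))*O(-5, 4) = (((4 + 5 + 5 + 5²)²/(1 + 5)²)*(2*1))*((¼)*4 + (⅛)*(-5)) = (((4 + 5 + 5 + 25)²/6²)*2)*(1 - 5/8) = (((1/36)*39²)*2)*(3/8) = (((1/36)*1521)*2)*(3/8) = ((169/4)*2)*(3/8) = (169/2)*(3/8) = 507/16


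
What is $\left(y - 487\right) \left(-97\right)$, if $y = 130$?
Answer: $34629$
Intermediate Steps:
$\left(y - 487\right) \left(-97\right) = \left(130 - 487\right) \left(-97\right) = \left(-357\right) \left(-97\right) = 34629$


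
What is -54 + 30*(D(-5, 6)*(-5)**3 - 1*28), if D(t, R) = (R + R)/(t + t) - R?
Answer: 26106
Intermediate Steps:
D(t, R) = -R + R/t (D(t, R) = (2*R)/((2*t)) - R = (2*R)*(1/(2*t)) - R = R/t - R = -R + R/t)
-54 + 30*(D(-5, 6)*(-5)**3 - 1*28) = -54 + 30*((-1*6 + 6/(-5))*(-5)**3 - 1*28) = -54 + 30*((-6 + 6*(-1/5))*(-125) - 28) = -54 + 30*((-6 - 6/5)*(-125) - 28) = -54 + 30*(-36/5*(-125) - 28) = -54 + 30*(900 - 28) = -54 + 30*872 = -54 + 26160 = 26106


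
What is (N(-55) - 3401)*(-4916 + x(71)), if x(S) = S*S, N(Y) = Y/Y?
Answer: -425000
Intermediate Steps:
N(Y) = 1
x(S) = S²
(N(-55) - 3401)*(-4916 + x(71)) = (1 - 3401)*(-4916 + 71²) = -3400*(-4916 + 5041) = -3400*125 = -425000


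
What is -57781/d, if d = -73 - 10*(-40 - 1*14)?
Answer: -57781/467 ≈ -123.73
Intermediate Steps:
d = 467 (d = -73 - 10*(-40 - 14) = -73 - 10*(-54) = -73 + 540 = 467)
-57781/d = -57781/467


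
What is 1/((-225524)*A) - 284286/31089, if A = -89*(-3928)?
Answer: -7471167439852859/817033285273504 ≈ -9.1443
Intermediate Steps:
A = 349592
1/((-225524)*A) - 284286/31089 = 1/(-225524*349592) - 284286/31089 = -1/225524*1/349592 - 284286*1/31089 = -1/78841386208 - 94762/10363 = -7471167439852859/817033285273504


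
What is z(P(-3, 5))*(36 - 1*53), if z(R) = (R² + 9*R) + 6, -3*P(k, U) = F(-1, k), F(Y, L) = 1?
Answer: -476/9 ≈ -52.889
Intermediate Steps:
P(k, U) = -⅓ (P(k, U) = -⅓*1 = -⅓)
z(R) = 6 + R² + 9*R
z(P(-3, 5))*(36 - 1*53) = (6 + (-⅓)² + 9*(-⅓))*(36 - 1*53) = (6 + ⅑ - 3)*(36 - 53) = (28/9)*(-17) = -476/9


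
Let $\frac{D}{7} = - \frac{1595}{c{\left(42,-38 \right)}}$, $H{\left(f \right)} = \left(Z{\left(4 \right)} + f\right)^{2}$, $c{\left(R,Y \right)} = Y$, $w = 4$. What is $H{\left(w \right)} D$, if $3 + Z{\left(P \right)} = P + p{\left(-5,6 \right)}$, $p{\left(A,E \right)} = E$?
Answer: $\frac{1350965}{38} \approx 35552.0$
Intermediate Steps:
$Z{\left(P \right)} = 3 + P$ ($Z{\left(P \right)} = -3 + \left(P + 6\right) = -3 + \left(6 + P\right) = 3 + P$)
$H{\left(f \right)} = \left(7 + f\right)^{2}$ ($H{\left(f \right)} = \left(\left(3 + 4\right) + f\right)^{2} = \left(7 + f\right)^{2}$)
$D = \frac{11165}{38}$ ($D = 7 \left(- \frac{1595}{-38}\right) = 7 \left(\left(-1595\right) \left(- \frac{1}{38}\right)\right) = 7 \cdot \frac{1595}{38} = \frac{11165}{38} \approx 293.82$)
$H{\left(w \right)} D = \left(7 + 4\right)^{2} \cdot \frac{11165}{38} = 11^{2} \cdot \frac{11165}{38} = 121 \cdot \frac{11165}{38} = \frac{1350965}{38}$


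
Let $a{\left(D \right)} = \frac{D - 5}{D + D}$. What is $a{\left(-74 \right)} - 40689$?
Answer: $- \frac{6021893}{148} \approx -40688.0$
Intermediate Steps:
$a{\left(D \right)} = \frac{-5 + D}{2 D}$
$a{\left(-74 \right)} - 40689 = \frac{-5 - 74}{2 \left(-74\right)} - 40689 = \frac{1}{2} \left(- \frac{1}{74}\right) \left(-79\right) - 40689 = \frac{79}{148} - 40689 = - \frac{6021893}{148}$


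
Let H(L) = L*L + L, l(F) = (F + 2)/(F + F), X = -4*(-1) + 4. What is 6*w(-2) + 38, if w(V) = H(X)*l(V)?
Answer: 38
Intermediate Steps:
X = 8 (X = 4 + 4 = 8)
l(F) = (2 + F)/(2*F) (l(F) = (2 + F)/((2*F)) = (2 + F)*(1/(2*F)) = (2 + F)/(2*F))
H(L) = L + L**2 (H(L) = L**2 + L = L + L**2)
w(V) = 36*(2 + V)/V (w(V) = (8*(1 + 8))*((2 + V)/(2*V)) = (8*9)*((2 + V)/(2*V)) = 72*((2 + V)/(2*V)) = 36*(2 + V)/V)
6*w(-2) + 38 = 6*(36 + 72/(-2)) + 38 = 6*(36 + 72*(-1/2)) + 38 = 6*(36 - 36) + 38 = 6*0 + 38 = 0 + 38 = 38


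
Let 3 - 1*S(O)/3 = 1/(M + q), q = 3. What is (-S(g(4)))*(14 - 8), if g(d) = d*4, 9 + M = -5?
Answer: -612/11 ≈ -55.636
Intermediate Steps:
M = -14 (M = -9 - 5 = -14)
g(d) = 4*d
S(O) = 102/11 (S(O) = 9 - 3/(-14 + 3) = 9 - 3/(-11) = 9 - 3*(-1/11) = 9 + 3/11 = 102/11)
(-S(g(4)))*(14 - 8) = (-1*102/11)*(14 - 8) = -102/11*6 = -612/11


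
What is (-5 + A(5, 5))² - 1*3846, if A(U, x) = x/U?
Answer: -3830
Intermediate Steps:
(-5 + A(5, 5))² - 1*3846 = (-5 + 5/5)² - 1*3846 = (-5 + 5*(⅕))² - 3846 = (-5 + 1)² - 3846 = (-4)² - 3846 = 16 - 3846 = -3830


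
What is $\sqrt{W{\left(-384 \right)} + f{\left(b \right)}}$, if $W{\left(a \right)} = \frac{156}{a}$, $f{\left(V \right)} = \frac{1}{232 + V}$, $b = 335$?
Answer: $\frac{i \sqrt{102746}}{504} \approx 0.63599 i$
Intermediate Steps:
$\sqrt{W{\left(-384 \right)} + f{\left(b \right)}} = \sqrt{\frac{156}{-384} + \frac{1}{232 + 335}} = \sqrt{156 \left(- \frac{1}{384}\right) + \frac{1}{567}} = \sqrt{- \frac{13}{32} + \frac{1}{567}} = \sqrt{- \frac{7339}{18144}} = \frac{i \sqrt{102746}}{504}$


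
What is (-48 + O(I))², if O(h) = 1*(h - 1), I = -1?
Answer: 2500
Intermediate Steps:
O(h) = -1 + h (O(h) = 1*(-1 + h) = -1 + h)
(-48 + O(I))² = (-48 + (-1 - 1))² = (-48 - 2)² = (-50)² = 2500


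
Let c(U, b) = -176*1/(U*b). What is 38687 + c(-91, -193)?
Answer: 679459605/17563 ≈ 38687.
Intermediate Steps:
c(U, b) = -176/(U*b)
38687 + c(-91, -193) = 38687 - 176/(-91*(-193)) = 38687 - 176*(-1/91)*(-1/193) = 38687 - 176/17563 = 679459605/17563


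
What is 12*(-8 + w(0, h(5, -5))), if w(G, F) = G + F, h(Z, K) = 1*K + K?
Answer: -216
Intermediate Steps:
h(Z, K) = 2*K (h(Z, K) = K + K = 2*K)
w(G, F) = F + G
12*(-8 + w(0, h(5, -5))) = 12*(-8 + (2*(-5) + 0)) = 12*(-8 + (-10 + 0)) = 12*(-8 - 10) = 12*(-18) = -216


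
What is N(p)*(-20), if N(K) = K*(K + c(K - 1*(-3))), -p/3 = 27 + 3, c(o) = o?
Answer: -318600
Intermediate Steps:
p = -90 (p = -3*(27 + 3) = -3*30 = -90)
N(K) = K*(3 + 2*K) (N(K) = K*(K + (K - 1*(-3))) = K*(K + (K + 3)) = K*(K + (3 + K)) = K*(3 + 2*K))
N(p)*(-20) = -90*(3 + 2*(-90))*(-20) = -90*(3 - 180)*(-20) = -90*(-177)*(-20) = 15930*(-20) = -318600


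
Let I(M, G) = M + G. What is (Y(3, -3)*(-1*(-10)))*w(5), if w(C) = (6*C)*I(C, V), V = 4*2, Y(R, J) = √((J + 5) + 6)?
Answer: 7800*√2 ≈ 11031.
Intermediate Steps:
Y(R, J) = √(11 + J) (Y(R, J) = √((5 + J) + 6) = √(11 + J))
V = 8
I(M, G) = G + M
w(C) = 6*C*(8 + C) (w(C) = (6*C)*(8 + C) = 6*C*(8 + C))
(Y(3, -3)*(-1*(-10)))*w(5) = (√(11 - 3)*(-1*(-10)))*(6*5*(8 + 5)) = (√8*10)*(6*5*13) = ((2*√2)*10)*390 = (20*√2)*390 = 7800*√2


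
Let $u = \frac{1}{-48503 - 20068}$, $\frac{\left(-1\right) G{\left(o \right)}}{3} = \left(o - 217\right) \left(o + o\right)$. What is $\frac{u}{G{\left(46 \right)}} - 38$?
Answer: $- \frac{122978522809}{3236276916} \approx -38.0$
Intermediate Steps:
$G{\left(o \right)} = - 6 o \left(-217 + o\right)$ ($G{\left(o \right)} = - 3 \left(o - 217\right) \left(o + o\right) = - 3 \left(-217 + o\right) 2 o = - 3 \cdot 2 o \left(-217 + o\right) = - 6 o \left(-217 + o\right)$)
$u = - \frac{1}{68571}$ ($u = \frac{1}{-68571} = - \frac{1}{68571} \approx -1.4583 \cdot 10^{-5}$)
$\frac{u}{G{\left(46 \right)}} - 38 = - \frac{1}{68571 \cdot 6 \cdot 46 \left(217 - 46\right)} - 38 = - \frac{1}{68571 \cdot 6 \cdot 46 \cdot 171} - 38 = - \frac{1}{68571 \cdot 47196} - 38 = \left(- \frac{1}{68571}\right) \frac{1}{47196} - 38 = - \frac{1}{3236276916} - 38 = - \frac{122978522809}{3236276916}$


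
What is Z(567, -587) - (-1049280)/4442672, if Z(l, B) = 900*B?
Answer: -146691410520/277667 ≈ -5.2830e+5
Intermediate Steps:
Z(567, -587) - (-1049280)/4442672 = 900*(-587) - (-1049280)/4442672 = -528300 - (-1049280)/4442672 = -528300 - 1*(-65580/277667) = -528300 + 65580/277667 = -146691410520/277667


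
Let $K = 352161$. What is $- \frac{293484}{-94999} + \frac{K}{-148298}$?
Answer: $\frac{10068147393}{14088161702} \approx 0.71465$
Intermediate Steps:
$- \frac{293484}{-94999} + \frac{K}{-148298} = - \frac{293484}{-94999} + \frac{352161}{-148298} = \left(-293484\right) \left(- \frac{1}{94999}\right) + 352161 \left(- \frac{1}{148298}\right) = \frac{293484}{94999} - \frac{352161}{148298} = \frac{10068147393}{14088161702}$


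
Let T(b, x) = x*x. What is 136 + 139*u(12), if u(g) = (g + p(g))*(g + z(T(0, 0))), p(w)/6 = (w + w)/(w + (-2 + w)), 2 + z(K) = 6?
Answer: 455192/11 ≈ 41381.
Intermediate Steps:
T(b, x) = x²
z(K) = 4 (z(K) = -2 + 6 = 4)
p(w) = 12*w/(-2 + 2*w) (p(w) = 6*((w + w)/(w + (-2 + w))) = 6*((2*w)/(-2 + 2*w)) = 6*(2*w/(-2 + 2*w)) = 12*w/(-2 + 2*w))
u(g) = (4 + g)*(g + 6*g/(-1 + g)) (u(g) = (g + 6*g/(-1 + g))*(g + 4) = (g + 6*g/(-1 + g))*(4 + g) = (4 + g)*(g + 6*g/(-1 + g)))
136 + 139*u(12) = 136 + 139*(12*(20 + 12² + 9*12)/(-1 + 12)) = 136 + 139*(12*(20 + 144 + 108)/11) = 136 + 139*(12*(1/11)*272) = 136 + 139*(3264/11) = 136 + 453696/11 = 455192/11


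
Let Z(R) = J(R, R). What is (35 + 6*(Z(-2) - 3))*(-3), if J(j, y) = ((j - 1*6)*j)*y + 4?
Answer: 453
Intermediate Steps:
J(j, y) = 4 + j*y*(-6 + j) (J(j, y) = ((j - 6)*j)*y + 4 = ((-6 + j)*j)*y + 4 = (j*(-6 + j))*y + 4 = j*y*(-6 + j) + 4 = 4 + j*y*(-6 + j))
Z(R) = 4 + R³ - 6*R² (Z(R) = 4 + R*R² - 6*R*R = 4 + R³ - 6*R²)
(35 + 6*(Z(-2) - 3))*(-3) = (35 + 6*((4 + (-2)³ - 6*(-2)²) - 3))*(-3) = (35 + 6*((4 - 8 - 6*4) - 3))*(-3) = (35 + 6*((4 - 8 - 24) - 3))*(-3) = (35 + 6*(-28 - 3))*(-3) = (35 + 6*(-31))*(-3) = (35 - 186)*(-3) = -151*(-3) = 453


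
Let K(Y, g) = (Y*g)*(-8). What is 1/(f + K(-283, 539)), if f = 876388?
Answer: 1/2096684 ≈ 4.7694e-7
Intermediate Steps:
K(Y, g) = -8*Y*g
1/(f + K(-283, 539)) = 1/(876388 - 8*(-283)*539) = 1/(876388 + 1220296) = 1/2096684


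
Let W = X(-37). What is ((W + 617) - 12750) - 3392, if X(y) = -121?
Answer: -15646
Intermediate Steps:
W = -121
((W + 617) - 12750) - 3392 = ((-121 + 617) - 12750) - 3392 = (496 - 12750) - 3392 = -12254 - 3392 = -15646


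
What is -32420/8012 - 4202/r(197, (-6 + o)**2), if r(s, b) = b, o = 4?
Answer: -4224513/4006 ≈ -1054.5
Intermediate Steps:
-32420/8012 - 4202/r(197, (-6 + o)**2) = -32420/8012 - 4202/(-6 + 4)**2 = -32420*1/8012 - 4202/((-2)**2) = -8105/2003 - 4202/4 = -8105/2003 - 4202*1/4 = -8105/2003 - 2101/2 = -4224513/4006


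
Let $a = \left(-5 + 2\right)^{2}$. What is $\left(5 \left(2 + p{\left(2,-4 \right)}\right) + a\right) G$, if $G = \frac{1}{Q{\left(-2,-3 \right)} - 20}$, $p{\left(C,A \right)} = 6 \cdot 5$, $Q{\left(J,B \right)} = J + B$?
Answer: $- \frac{169}{25} \approx -6.76$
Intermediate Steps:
$Q{\left(J,B \right)} = B + J$
$a = 9$ ($a = \left(-3\right)^{2} = 9$)
$p{\left(C,A \right)} = 30$
$G = - \frac{1}{25}$ ($G = \frac{1}{\left(-3 - 2\right) - 20} = \frac{1}{-5 - 20} = \frac{1}{-25} = - \frac{1}{25} \approx -0.04$)
$\left(5 \left(2 + p{\left(2,-4 \right)}\right) + a\right) G = \left(5 \left(2 + 30\right) + 9\right) \left(- \frac{1}{25}\right) = \left(5 \cdot 32 + 9\right) \left(- \frac{1}{25}\right) = \left(160 + 9\right) \left(- \frac{1}{25}\right) = 169 \left(- \frac{1}{25}\right) = - \frac{169}{25}$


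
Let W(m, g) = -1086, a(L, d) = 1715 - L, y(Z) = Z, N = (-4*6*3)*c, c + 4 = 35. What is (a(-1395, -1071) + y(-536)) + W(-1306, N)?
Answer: 1488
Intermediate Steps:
c = 31 (c = -4 + 35 = 31)
N = -2232 (N = (-4*6*3)*31 = -24*3*31 = -72*31 = -2232)
(a(-1395, -1071) + y(-536)) + W(-1306, N) = ((1715 - 1*(-1395)) - 536) - 1086 = ((1715 + 1395) - 536) - 1086 = (3110 - 536) - 1086 = 2574 - 1086 = 1488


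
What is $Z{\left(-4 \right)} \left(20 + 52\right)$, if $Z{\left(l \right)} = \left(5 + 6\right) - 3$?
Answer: $576$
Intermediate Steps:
$Z{\left(l \right)} = 8$ ($Z{\left(l \right)} = 11 - 3 = 8$)
$Z{\left(-4 \right)} \left(20 + 52\right) = 8 \left(20 + 52\right) = 8 \cdot 72 = 576$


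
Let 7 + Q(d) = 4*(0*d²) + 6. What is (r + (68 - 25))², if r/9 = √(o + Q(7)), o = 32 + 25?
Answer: 6385 + 1548*√14 ≈ 12177.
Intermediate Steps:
Q(d) = -1 (Q(d) = -7 + (4*(0*d²) + 6) = -7 + (4*0 + 6) = -7 + (0 + 6) = -7 + 6 = -1)
o = 57
r = 18*√14 (r = 9*√(57 - 1) = 9*√56 = 9*(2*√14) = 18*√14 ≈ 67.350)
(r + (68 - 25))² = (18*√14 + (68 - 25))² = (18*√14 + 43)² = (43 + 18*√14)²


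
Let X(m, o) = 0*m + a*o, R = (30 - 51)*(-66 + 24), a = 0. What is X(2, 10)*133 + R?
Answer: 882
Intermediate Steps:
R = 882 (R = -21*(-42) = 882)
X(m, o) = 0 (X(m, o) = 0*m + 0*o = 0 + 0 = 0)
X(2, 10)*133 + R = 0*133 + 882 = 0 + 882 = 882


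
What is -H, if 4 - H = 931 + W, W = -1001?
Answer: -74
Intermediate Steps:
H = 74 (H = 4 - (931 - 1001) = 4 - 1*(-70) = 4 + 70 = 74)
-H = -1*74 = -74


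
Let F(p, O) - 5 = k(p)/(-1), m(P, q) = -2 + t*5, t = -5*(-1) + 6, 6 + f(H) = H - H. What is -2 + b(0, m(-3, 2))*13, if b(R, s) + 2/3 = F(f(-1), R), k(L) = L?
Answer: 397/3 ≈ 132.33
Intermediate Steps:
f(H) = -6 (f(H) = -6 + (H - H) = -6 + 0 = -6)
t = 11 (t = 5 + 6 = 11)
m(P, q) = 53 (m(P, q) = -2 + 11*5 = -2 + 55 = 53)
F(p, O) = 5 - p (F(p, O) = 5 + p/(-1) = 5 + p*(-1) = 5 - p)
b(R, s) = 31/3 (b(R, s) = -⅔ + (5 - 1*(-6)) = -⅔ + (5 + 6) = -⅔ + 11 = 31/3)
-2 + b(0, m(-3, 2))*13 = -2 + (31/3)*13 = -2 + 403/3 = 397/3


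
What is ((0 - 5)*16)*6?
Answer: -480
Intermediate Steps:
((0 - 5)*16)*6 = -5*16*6 = -80*6 = -480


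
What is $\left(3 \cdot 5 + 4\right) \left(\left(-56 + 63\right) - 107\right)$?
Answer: $-1900$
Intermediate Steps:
$\left(3 \cdot 5 + 4\right) \left(\left(-56 + 63\right) - 107\right) = \left(15 + 4\right) \left(7 - 107\right) = 19 \left(-100\right) = -1900$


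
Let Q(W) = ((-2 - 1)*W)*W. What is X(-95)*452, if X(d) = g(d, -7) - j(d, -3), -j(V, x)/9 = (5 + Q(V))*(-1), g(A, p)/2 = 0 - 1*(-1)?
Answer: 110121664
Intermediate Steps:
g(A, p) = 2 (g(A, p) = 2*(0 - 1*(-1)) = 2*(0 + 1) = 2*1 = 2)
Q(W) = -3*W² (Q(W) = (-3*W)*W = -3*W²)
j(V, x) = 45 - 27*V² (j(V, x) = -9*(5 - 3*V²)*(-1) = -9*(-5 + 3*V²) = 45 - 27*V²)
X(d) = -43 + 27*d² (X(d) = 2 - (45 - 27*d²) = 2 + (-45 + 27*d²) = -43 + 27*d²)
X(-95)*452 = (-43 + 27*(-95)²)*452 = (-43 + 27*9025)*452 = (-43 + 243675)*452 = 243632*452 = 110121664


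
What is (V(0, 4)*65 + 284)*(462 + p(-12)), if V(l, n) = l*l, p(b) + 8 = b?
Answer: 125528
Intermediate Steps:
p(b) = -8 + b
V(l, n) = l²
(V(0, 4)*65 + 284)*(462 + p(-12)) = (0²*65 + 284)*(462 + (-8 - 12)) = (0*65 + 284)*(462 - 20) = (0 + 284)*442 = 284*442 = 125528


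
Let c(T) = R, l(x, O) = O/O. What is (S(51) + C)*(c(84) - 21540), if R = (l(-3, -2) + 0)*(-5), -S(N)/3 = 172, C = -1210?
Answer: 37186670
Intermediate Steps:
l(x, O) = 1
S(N) = -516 (S(N) = -3*172 = -516)
R = -5 (R = (1 + 0)*(-5) = 1*(-5) = -5)
c(T) = -5
(S(51) + C)*(c(84) - 21540) = (-516 - 1210)*(-5 - 21540) = -1726*(-21545) = 37186670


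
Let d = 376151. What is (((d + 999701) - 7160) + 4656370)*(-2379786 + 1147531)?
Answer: -7424412774810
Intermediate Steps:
(((d + 999701) - 7160) + 4656370)*(-2379786 + 1147531) = (((376151 + 999701) - 7160) + 4656370)*(-2379786 + 1147531) = ((1375852 - 7160) + 4656370)*(-1232255) = (1368692 + 4656370)*(-1232255) = 6025062*(-1232255) = -7424412774810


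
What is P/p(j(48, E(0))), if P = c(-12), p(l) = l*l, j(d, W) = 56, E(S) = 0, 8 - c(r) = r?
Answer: 5/784 ≈ 0.0063775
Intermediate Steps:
c(r) = 8 - r
p(l) = l²
P = 20 (P = 8 - 1*(-12) = 8 + 12 = 20)
P/p(j(48, E(0))) = 20/(56²) = 20/3136 = 20*(1/3136) = 5/784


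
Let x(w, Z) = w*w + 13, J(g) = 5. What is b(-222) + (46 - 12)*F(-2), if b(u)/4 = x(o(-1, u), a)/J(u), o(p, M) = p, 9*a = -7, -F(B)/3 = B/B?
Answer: -454/5 ≈ -90.800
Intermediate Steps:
F(B) = -3 (F(B) = -3*B/B = -3*1 = -3)
a = -7/9 (a = (⅑)*(-7) = -7/9 ≈ -0.77778)
x(w, Z) = 13 + w² (x(w, Z) = w² + 13 = 13 + w²)
b(u) = 56/5 (b(u) = 4*((13 + (-1)²)/5) = 4*((13 + 1)*(⅕)) = 4*(14*(⅕)) = 4*(14/5) = 56/5)
b(-222) + (46 - 12)*F(-2) = 56/5 + (46 - 12)*(-3) = 56/5 + 34*(-3) = 56/5 - 102 = -454/5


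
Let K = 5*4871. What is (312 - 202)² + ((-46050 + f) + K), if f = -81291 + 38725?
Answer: -52161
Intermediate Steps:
K = 24355
f = -42566
(312 - 202)² + ((-46050 + f) + K) = (312 - 202)² + ((-46050 - 42566) + 24355) = 110² + (-88616 + 24355) = 12100 - 64261 = -52161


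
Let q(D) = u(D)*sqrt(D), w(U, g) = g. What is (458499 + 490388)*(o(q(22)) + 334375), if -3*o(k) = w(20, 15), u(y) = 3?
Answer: 317279346190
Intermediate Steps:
q(D) = 3*sqrt(D)
o(k) = -5 (o(k) = -1/3*15 = -5)
(458499 + 490388)*(o(q(22)) + 334375) = (458499 + 490388)*(-5 + 334375) = 948887*334370 = 317279346190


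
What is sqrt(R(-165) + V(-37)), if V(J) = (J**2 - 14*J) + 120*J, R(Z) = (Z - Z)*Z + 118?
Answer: I*sqrt(2435) ≈ 49.346*I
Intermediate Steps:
R(Z) = 118 (R(Z) = 0*Z + 118 = 0 + 118 = 118)
V(J) = J**2 + 106*J
sqrt(R(-165) + V(-37)) = sqrt(118 - 37*(106 - 37)) = sqrt(118 - 37*69) = sqrt(118 - 2553) = sqrt(-2435) = I*sqrt(2435)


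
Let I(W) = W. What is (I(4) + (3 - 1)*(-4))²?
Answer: 16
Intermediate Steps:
(I(4) + (3 - 1)*(-4))² = (4 + (3 - 1)*(-4))² = (4 + 2*(-4))² = (4 - 8)² = (-4)² = 16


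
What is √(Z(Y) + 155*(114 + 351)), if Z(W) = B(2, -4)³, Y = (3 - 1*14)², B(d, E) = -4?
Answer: √72011 ≈ 268.35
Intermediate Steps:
Y = 121 (Y = (3 - 14)² = (-11)² = 121)
Z(W) = -64 (Z(W) = (-4)³ = -64)
√(Z(Y) + 155*(114 + 351)) = √(-64 + 155*(114 + 351)) = √(-64 + 155*465) = √(-64 + 72075) = √72011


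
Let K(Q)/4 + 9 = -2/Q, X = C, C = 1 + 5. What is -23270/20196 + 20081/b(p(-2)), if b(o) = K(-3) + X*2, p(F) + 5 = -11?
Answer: -304539227/323136 ≈ -942.45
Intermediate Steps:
C = 6
p(F) = -16 (p(F) = -5 - 11 = -16)
X = 6
K(Q) = -36 - 8/Q (K(Q) = -36 + 4*(-2/Q) = -36 - 8/Q)
b(o) = -64/3 (b(o) = (-36 - 8/(-3)) + 6*2 = (-36 - 8*(-1/3)) + 12 = (-36 + 8/3) + 12 = -100/3 + 12 = -64/3)
-23270/20196 + 20081/b(p(-2)) = -23270/20196 + 20081/(-64/3) = -23270*1/20196 + 20081*(-3/64) = -11635/10098 - 60243/64 = -304539227/323136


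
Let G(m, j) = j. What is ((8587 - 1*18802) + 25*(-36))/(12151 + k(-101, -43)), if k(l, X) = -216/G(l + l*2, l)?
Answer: -1122615/1227467 ≈ -0.91458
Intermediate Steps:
k(l, X) = -216/l
((8587 - 1*18802) + 25*(-36))/(12151 + k(-101, -43)) = ((8587 - 1*18802) + 25*(-36))/(12151 - 216/(-101)) = ((8587 - 18802) - 900)/(12151 - 216*(-1/101)) = (-10215 - 900)/(12151 + 216/101) = -11115/1227467/101 = -11115*101/1227467 = -1122615/1227467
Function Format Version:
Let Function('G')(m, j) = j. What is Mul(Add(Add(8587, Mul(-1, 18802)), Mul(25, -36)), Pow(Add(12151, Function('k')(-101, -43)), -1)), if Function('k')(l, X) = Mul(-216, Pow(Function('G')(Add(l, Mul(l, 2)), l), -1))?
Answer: Rational(-1122615, 1227467) ≈ -0.91458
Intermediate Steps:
Function('k')(l, X) = Mul(-216, Pow(l, -1))
Mul(Add(Add(8587, Mul(-1, 18802)), Mul(25, -36)), Pow(Add(12151, Function('k')(-101, -43)), -1)) = Mul(Add(Add(8587, Mul(-1, 18802)), Mul(25, -36)), Pow(Add(12151, Mul(-216, Pow(-101, -1))), -1)) = Mul(Add(Add(8587, -18802), -900), Pow(Add(12151, Mul(-216, Rational(-1, 101))), -1)) = Mul(Add(-10215, -900), Pow(Add(12151, Rational(216, 101)), -1)) = Mul(-11115, Pow(Rational(1227467, 101), -1)) = Mul(-11115, Rational(101, 1227467)) = Rational(-1122615, 1227467)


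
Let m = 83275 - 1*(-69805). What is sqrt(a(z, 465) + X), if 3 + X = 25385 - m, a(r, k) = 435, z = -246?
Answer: I*sqrt(127263) ≈ 356.74*I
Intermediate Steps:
m = 153080 (m = 83275 + 69805 = 153080)
X = -127698 (X = -3 + (25385 - 1*153080) = -3 + (25385 - 153080) = -3 - 127695 = -127698)
sqrt(a(z, 465) + X) = sqrt(435 - 127698) = sqrt(-127263) = I*sqrt(127263)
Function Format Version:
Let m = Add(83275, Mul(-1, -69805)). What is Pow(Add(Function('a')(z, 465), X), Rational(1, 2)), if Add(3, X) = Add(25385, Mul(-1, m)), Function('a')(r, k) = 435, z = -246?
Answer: Mul(I, Pow(127263, Rational(1, 2))) ≈ Mul(356.74, I)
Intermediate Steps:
m = 153080 (m = Add(83275, 69805) = 153080)
X = -127698 (X = Add(-3, Add(25385, Mul(-1, 153080))) = Add(-3, Add(25385, -153080)) = Add(-3, -127695) = -127698)
Pow(Add(Function('a')(z, 465), X), Rational(1, 2)) = Pow(Add(435, -127698), Rational(1, 2)) = Pow(-127263, Rational(1, 2)) = Mul(I, Pow(127263, Rational(1, 2)))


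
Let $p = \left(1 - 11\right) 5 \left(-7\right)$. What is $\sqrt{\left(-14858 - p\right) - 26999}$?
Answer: $i \sqrt{42207} \approx 205.44 i$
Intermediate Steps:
$p = 350$ ($p = \left(-10\right) 5 \left(-7\right) = \left(-50\right) \left(-7\right) = 350$)
$\sqrt{\left(-14858 - p\right) - 26999} = \sqrt{\left(-14858 - 350\right) - 26999} = \sqrt{-15208 - 26999} = \sqrt{-42207} = i \sqrt{42207}$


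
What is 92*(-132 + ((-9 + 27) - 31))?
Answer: -13340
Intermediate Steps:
92*(-132 + ((-9 + 27) - 31)) = 92*(-132 + (18 - 31)) = 92*(-132 - 13) = 92*(-145) = -13340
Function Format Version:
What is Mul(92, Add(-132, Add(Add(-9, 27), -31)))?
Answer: -13340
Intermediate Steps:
Mul(92, Add(-132, Add(Add(-9, 27), -31))) = Mul(92, Add(-132, Add(18, -31))) = Mul(92, Add(-132, -13)) = Mul(92, -145) = -13340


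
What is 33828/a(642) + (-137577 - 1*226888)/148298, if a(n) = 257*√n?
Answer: -364465/148298 + 5638*√642/27499 ≈ 2.7372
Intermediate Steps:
33828/a(642) + (-137577 - 1*226888)/148298 = 33828/((257*√642)) + (-137577 - 1*226888)/148298 = 33828*(√642/164994) + (-137577 - 226888)*(1/148298) = 5638*√642/27499 - 364465*1/148298 = 5638*√642/27499 - 364465/148298 = -364465/148298 + 5638*√642/27499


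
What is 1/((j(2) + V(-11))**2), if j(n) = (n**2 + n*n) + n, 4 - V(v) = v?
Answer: 1/625 ≈ 0.0016000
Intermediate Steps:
V(v) = 4 - v
j(n) = n + 2*n**2 (j(n) = (n**2 + n**2) + n = 2*n**2 + n = n + 2*n**2)
1/((j(2) + V(-11))**2) = 1/((2*(1 + 2*2) + (4 - 1*(-11)))**2) = 1/((2*(1 + 4) + (4 + 11))**2) = 1/((2*5 + 15)**2) = 1/((10 + 15)**2) = 1/(25**2) = 1/625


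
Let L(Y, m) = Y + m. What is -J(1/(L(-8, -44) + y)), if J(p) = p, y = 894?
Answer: -1/842 ≈ -0.0011876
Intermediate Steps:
-J(1/(L(-8, -44) + y)) = -1/((-8 - 44) + 894) = -1/(-52 + 894) = -1/842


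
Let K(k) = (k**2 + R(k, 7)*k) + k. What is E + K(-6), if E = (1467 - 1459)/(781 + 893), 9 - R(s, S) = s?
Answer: -50216/837 ≈ -59.995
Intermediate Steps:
R(s, S) = 9 - s
K(k) = k + k**2 + k*(9 - k) (K(k) = (k**2 + (9 - k)*k) + k = (k**2 + k*(9 - k)) + k = k + k**2 + k*(9 - k))
E = 4/837 (E = 8/1674 = 8*(1/1674) = 4/837 ≈ 0.0047790)
E + K(-6) = 4/837 + 10*(-6) = 4/837 - 60 = -50216/837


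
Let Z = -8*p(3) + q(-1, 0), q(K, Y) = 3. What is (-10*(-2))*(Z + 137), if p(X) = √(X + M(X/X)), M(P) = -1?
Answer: 2800 - 160*√2 ≈ 2573.7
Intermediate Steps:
p(X) = √(-1 + X) (p(X) = √(X - 1) = √(-1 + X))
Z = 3 - 8*√2 (Z = -8*√(-1 + 3) + 3 = -8*√2 + 3 = 3 - 8*√2 ≈ -8.3137)
(-10*(-2))*(Z + 137) = (-10*(-2))*((3 - 8*√2) + 137) = 20*(140 - 8*√2) = 2800 - 160*√2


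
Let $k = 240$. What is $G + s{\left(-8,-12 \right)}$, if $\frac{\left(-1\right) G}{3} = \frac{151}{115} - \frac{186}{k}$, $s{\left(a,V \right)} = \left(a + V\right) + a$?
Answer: $- \frac{5449}{184} \approx -29.614$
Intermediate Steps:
$s{\left(a,V \right)} = V + 2 a$ ($s{\left(a,V \right)} = \left(V + a\right) + a = V + 2 a$)
$G = - \frac{297}{184}$ ($G = - 3 \left(\frac{151}{115} - \frac{186}{240}\right) = - 3 \left(151 \cdot \frac{1}{115} - \frac{31}{40}\right) = - 3 \left(\frac{151}{115} - \frac{31}{40}\right) = \left(-3\right) \frac{99}{184} = - \frac{297}{184} \approx -1.6141$)
$G + s{\left(-8,-12 \right)} = - \frac{297}{184} + \left(-12 + 2 \left(-8\right)\right) = - \frac{297}{184} - 28 = - \frac{5449}{184}$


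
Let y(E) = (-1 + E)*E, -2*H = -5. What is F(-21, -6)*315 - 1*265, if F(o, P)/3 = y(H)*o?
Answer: -298735/4 ≈ -74684.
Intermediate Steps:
H = 5/2 (H = -½*(-5) = 5/2 ≈ 2.5000)
y(E) = E*(-1 + E)
F(o, P) = 45*o/4 (F(o, P) = 3*((5*(-1 + 5/2)/2)*o) = 3*(((5/2)*(3/2))*o) = 3*(15*o/4) = 45*o/4)
F(-21, -6)*315 - 1*265 = ((45/4)*(-21))*315 - 1*265 = -945/4*315 - 265 = -297675/4 - 265 = -298735/4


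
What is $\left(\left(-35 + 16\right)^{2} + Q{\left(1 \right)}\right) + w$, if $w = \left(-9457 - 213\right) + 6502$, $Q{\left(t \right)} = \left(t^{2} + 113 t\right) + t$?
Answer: $-2692$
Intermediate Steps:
$Q{\left(t \right)} = t^{2} + 114 t$
$w = -3168$ ($w = -9670 + 6502 = -3168$)
$\left(\left(-35 + 16\right)^{2} + Q{\left(1 \right)}\right) + w = \left(\left(-35 + 16\right)^{2} + 1 \left(114 + 1\right)\right) - 3168 = \left(\left(-19\right)^{2} + 1 \cdot 115\right) - 3168 = \left(361 + 115\right) - 3168 = 476 - 3168 = -2692$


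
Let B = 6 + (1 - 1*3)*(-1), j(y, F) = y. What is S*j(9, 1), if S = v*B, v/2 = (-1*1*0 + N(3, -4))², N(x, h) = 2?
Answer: 576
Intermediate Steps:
B = 8 (B = 6 + (1 - 3)*(-1) = 6 - 2*(-1) = 6 + 2 = 8)
v = 8 (v = 2*(-1*1*0 + 2)² = 2*(-1*0 + 2)² = 2*(0 + 2)² = 2*2² = 2*4 = 8)
S = 64 (S = 8*8 = 64)
S*j(9, 1) = 64*9 = 576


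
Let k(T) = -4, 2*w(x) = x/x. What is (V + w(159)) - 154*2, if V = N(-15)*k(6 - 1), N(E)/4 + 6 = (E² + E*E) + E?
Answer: -14343/2 ≈ -7171.5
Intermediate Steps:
N(E) = -24 + 4*E + 8*E² (N(E) = -24 + 4*((E² + E*E) + E) = -24 + 4*((E² + E²) + E) = -24 + 4*(2*E² + E) = -24 + 4*(E + 2*E²) = -24 + (4*E + 8*E²) = -24 + 4*E + 8*E²)
w(x) = ½ (w(x) = (x/x)/2 = (½)*1 = ½)
V = -6864 (V = (-24 + 4*(-15) + 8*(-15)²)*(-4) = (-24 - 60 + 8*225)*(-4) = (-24 - 60 + 1800)*(-4) = 1716*(-4) = -6864)
(V + w(159)) - 154*2 = (-6864 + ½) - 154*2 = -13727/2 - 308 = -14343/2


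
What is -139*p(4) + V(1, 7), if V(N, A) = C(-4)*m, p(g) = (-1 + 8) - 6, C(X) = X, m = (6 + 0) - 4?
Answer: -147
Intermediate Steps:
m = 2 (m = 6 - 4 = 2)
p(g) = 1 (p(g) = 7 - 6 = 1)
V(N, A) = -8 (V(N, A) = -4*2 = -8)
-139*p(4) + V(1, 7) = -139*1 - 8 = -139 - 8 = -147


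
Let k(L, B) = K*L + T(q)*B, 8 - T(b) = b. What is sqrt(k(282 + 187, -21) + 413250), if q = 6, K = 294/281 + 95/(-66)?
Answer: sqrt(142061174706594)/18546 ≈ 642.67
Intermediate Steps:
K = -7291/18546 (K = 294*(1/281) + 95*(-1/66) = 294/281 - 95/66 = -7291/18546 ≈ -0.39313)
T(b) = 8 - b
k(L, B) = 2*B - 7291*L/18546 (k(L, B) = -7291*L/18546 + (8 - 1*6)*B = -7291*L/18546 + (8 - 6)*B = -7291*L/18546 + 2*B = 2*B - 7291*L/18546)
sqrt(k(282 + 187, -21) + 413250) = sqrt((2*(-21) - 7291*(282 + 187)/18546) + 413250) = sqrt((-42 - 7291/18546*469) + 413250) = sqrt((-42 - 3419479/18546) + 413250) = sqrt(-4198411/18546 + 413250) = sqrt(7659936089/18546) = sqrt(142061174706594)/18546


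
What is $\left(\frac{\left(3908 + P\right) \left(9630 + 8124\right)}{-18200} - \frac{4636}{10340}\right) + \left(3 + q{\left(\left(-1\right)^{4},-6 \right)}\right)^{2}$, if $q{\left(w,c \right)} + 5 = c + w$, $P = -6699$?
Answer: $\frac{13037461439}{4704700} \approx 2771.2$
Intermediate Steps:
$q{\left(w,c \right)} = -5 + c + w$ ($q{\left(w,c \right)} = -5 + \left(c + w\right) = -5 + c + w$)
$\left(\frac{\left(3908 + P\right) \left(9630 + 8124\right)}{-18200} - \frac{4636}{10340}\right) + \left(3 + q{\left(\left(-1\right)^{4},-6 \right)}\right)^{2} = \left(\frac{\left(3908 - 6699\right) \left(9630 + 8124\right)}{-18200} - \frac{4636}{10340}\right) + \left(3 - \left(11 - 1\right)\right)^{2} = \left(\left(-2791\right) 17754 \left(- \frac{1}{18200}\right) - \frac{1159}{2585}\right) + \left(3 - 10\right)^{2} = \left(\left(-49551414\right) \left(- \frac{1}{18200}\right) - \frac{1159}{2585}\right) + \left(3 - 10\right)^{2} = \left(\frac{24775707}{9100} - \frac{1159}{2585}\right) + \left(-7\right)^{2} = \frac{12806931139}{4704700} + 49 = \frac{13037461439}{4704700}$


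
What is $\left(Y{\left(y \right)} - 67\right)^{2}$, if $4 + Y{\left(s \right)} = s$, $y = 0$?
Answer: $5041$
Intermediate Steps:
$Y{\left(s \right)} = -4 + s$
$\left(Y{\left(y \right)} - 67\right)^{2} = \left(\left(-4 + 0\right) - 67\right)^{2} = \left(-4 - 67\right)^{2} = \left(-71\right)^{2} = 5041$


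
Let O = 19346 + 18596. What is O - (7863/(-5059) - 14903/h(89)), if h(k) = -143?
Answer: 27374376786/723437 ≈ 37839.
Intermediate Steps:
O = 37942
O - (7863/(-5059) - 14903/h(89)) = 37942 - (7863/(-5059) - 14903/(-143)) = 37942 - (7863*(-1/5059) - 14903*(-1/143)) = 37942 - (-7863/5059 + 14903/143) = 37942 - 1*74269868/723437 = 37942 - 74269868/723437 = 27374376786/723437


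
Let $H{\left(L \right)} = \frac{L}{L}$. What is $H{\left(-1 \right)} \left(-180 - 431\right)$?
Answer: $-611$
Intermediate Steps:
$H{\left(L \right)} = 1$
$H{\left(-1 \right)} \left(-180 - 431\right) = 1 \left(-180 - 431\right) = 1 \left(-611\right) = -611$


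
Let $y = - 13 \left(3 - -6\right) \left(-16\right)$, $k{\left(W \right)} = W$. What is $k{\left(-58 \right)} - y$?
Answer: $-1930$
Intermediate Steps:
$y = 1872$ ($y = - 13 \left(3 + 6\right) \left(-16\right) = \left(-13\right) 9 \left(-16\right) = \left(-117\right) \left(-16\right) = 1872$)
$k{\left(-58 \right)} - y = -58 - 1872 = -1930$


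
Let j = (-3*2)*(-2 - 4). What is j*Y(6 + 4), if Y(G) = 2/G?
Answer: 36/5 ≈ 7.2000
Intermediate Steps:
j = 36 (j = -6*(-6) = 36)
j*Y(6 + 4) = 36*(2/(6 + 4)) = 36*(2/10) = 36*(2*(⅒)) = 36*(⅕) = 36/5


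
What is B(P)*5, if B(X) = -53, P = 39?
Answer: -265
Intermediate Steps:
B(P)*5 = -53*5 = -265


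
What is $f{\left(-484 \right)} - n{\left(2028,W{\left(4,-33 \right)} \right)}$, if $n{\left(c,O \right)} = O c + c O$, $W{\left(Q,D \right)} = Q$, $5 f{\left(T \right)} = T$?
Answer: $- \frac{81604}{5} \approx -16321.0$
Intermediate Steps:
$f{\left(T \right)} = \frac{T}{5}$
$n{\left(c,O \right)} = 2 O c$ ($n{\left(c,O \right)} = O c + O c = 2 O c$)
$f{\left(-484 \right)} - n{\left(2028,W{\left(4,-33 \right)} \right)} = \frac{1}{5} \left(-484\right) - 2 \cdot 4 \cdot 2028 = - \frac{484}{5} - 16224 = - \frac{81604}{5}$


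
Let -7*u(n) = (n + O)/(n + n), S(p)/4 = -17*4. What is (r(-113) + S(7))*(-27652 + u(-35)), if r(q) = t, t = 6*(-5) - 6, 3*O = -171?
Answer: 298090584/35 ≈ 8.5169e+6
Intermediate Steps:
O = -57 (O = (⅓)*(-171) = -57)
t = -36 (t = -30 - 6 = -36)
S(p) = -272 (S(p) = 4*(-17*4) = 4*(-68) = -272)
r(q) = -36
u(n) = -(-57 + n)/(14*n) (u(n) = -(n - 57)/(7*(n + n)) = -(-57 + n)/(7*(2*n)) = -(-57 + n)*1/(2*n)/7 = -(-57 + n)/(14*n))
(r(-113) + S(7))*(-27652 + u(-35)) = (-36 - 272)*(-27652 + (1/14)*(57 - 1*(-35))/(-35)) = -308*(-27652 + (1/14)*(-1/35)*(57 + 35)) = -308*(-27652 + (1/14)*(-1/35)*92) = -308*(-27652 - 46/245) = -308*(-6774786/245) = 298090584/35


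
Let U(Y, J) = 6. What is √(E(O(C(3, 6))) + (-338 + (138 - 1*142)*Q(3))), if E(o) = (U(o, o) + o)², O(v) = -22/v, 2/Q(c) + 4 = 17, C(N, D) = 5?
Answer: I*√1419834/65 ≈ 18.332*I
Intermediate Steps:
Q(c) = 2/13 (Q(c) = 2/(-4 + 17) = 2/13)
E(o) = (6 + o)²
√(E(O(C(3, 6))) + (-338 + (138 - 1*142)*Q(3))) = √((6 - 22/5)² + (-338 + (138 - 1*142)*(2/13))) = √((6 - 22*⅕)² + (-338 + (138 - 142)*(2/13))) = √((6 - 22/5)² + (-338 - 4*2/13)) = √((8/5)² + (-338 - 8/13)) = √(64/25 - 4402/13) = √(-109218/325) = I*√1419834/65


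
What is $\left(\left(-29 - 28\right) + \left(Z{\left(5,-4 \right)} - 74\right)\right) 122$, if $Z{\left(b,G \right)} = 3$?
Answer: $-15616$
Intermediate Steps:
$\left(\left(-29 - 28\right) + \left(Z{\left(5,-4 \right)} - 74\right)\right) 122 = \left(\left(-29 - 28\right) + \left(3 - 74\right)\right) 122 = \left(\left(-29 - 28\right) - 71\right) 122 = \left(-57 - 71\right) 122 = \left(-128\right) 122 = -15616$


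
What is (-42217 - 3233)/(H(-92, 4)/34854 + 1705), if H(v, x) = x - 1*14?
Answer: -79205715/2971303 ≈ -26.657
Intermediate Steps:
H(v, x) = -14 + x (H(v, x) = x - 14 = -14 + x)
(-42217 - 3233)/(H(-92, 4)/34854 + 1705) = (-42217 - 3233)/((-14 + 4)/34854 + 1705) = -45450/(-10*1/34854 + 1705) = -45450/(-5/17427 + 1705) = -45450/29713030/17427 = -45450*17427/29713030 = -79205715/2971303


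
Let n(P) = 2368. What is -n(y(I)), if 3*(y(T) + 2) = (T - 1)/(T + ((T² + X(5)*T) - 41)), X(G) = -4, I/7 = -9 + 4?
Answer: -2368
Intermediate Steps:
I = -35 (I = 7*(-9 + 4) = 7*(-5) = -35)
y(T) = -2 + (-1 + T)/(3*(-41 + T² - 3*T)) (y(T) = -2 + ((T - 1)/(T + ((T² - 4*T) - 41)))/3 = -2 + ((-1 + T)/(T + (-41 + T² - 4*T)))/3 = -2 + ((-1 + T)/(-41 + T² - 3*T))/3 = -2 + (-1 + T)/(3*(-41 + T² - 3*T)))
-n(y(I)) = -1*2368 = -2368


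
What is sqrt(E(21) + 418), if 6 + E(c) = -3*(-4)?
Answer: 2*sqrt(106) ≈ 20.591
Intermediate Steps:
E(c) = 6 (E(c) = -6 - 3*(-4) = -6 + 12 = 6)
sqrt(E(21) + 418) = sqrt(6 + 418) = sqrt(424) = 2*sqrt(106)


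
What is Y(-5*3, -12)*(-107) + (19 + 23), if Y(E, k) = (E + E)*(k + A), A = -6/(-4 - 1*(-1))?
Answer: -32058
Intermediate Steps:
A = 2 (A = -6/(-4 + 1) = -6/(-3) = -6*(-1/3) = 2)
Y(E, k) = 2*E*(2 + k) (Y(E, k) = (E + E)*(k + 2) = (2*E)*(2 + k) = 2*E*(2 + k))
Y(-5*3, -12)*(-107) + (19 + 23) = (2*(-5*3)*(2 - 12))*(-107) + (19 + 23) = (2*(-15)*(-10))*(-107) + 42 = 300*(-107) + 42 = -32100 + 42 = -32058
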